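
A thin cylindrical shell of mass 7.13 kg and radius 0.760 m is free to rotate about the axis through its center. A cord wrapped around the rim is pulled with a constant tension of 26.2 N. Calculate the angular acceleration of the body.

α ≈ 4.84 rad/s²

I = MR² = (7.13)(0.760)² = 4.118 kg·m².
τ = F R = (26.2)(0.760) = 19.91 N·m.
Newton's second law for rotation, τ = Iα, gives α = τ/I = 19.91/4.118 = 4.835 rad/s².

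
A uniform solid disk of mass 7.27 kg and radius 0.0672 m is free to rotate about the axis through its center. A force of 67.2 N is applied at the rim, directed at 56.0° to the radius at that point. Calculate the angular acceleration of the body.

α ≈ 228 rad/s²

I = ½MR² = (1/2)(7.27)(0.0672)² = 0.01642 kg·m².
Only the tangential component produces torque: τ = F R sinθ = (67.2)(0.0672) sin 56.0° = 3.744 N·m.
Newton's second law for rotation, τ = Iα, gives α = τ/I = 3.744/0.01642 = 228.1 rad/s².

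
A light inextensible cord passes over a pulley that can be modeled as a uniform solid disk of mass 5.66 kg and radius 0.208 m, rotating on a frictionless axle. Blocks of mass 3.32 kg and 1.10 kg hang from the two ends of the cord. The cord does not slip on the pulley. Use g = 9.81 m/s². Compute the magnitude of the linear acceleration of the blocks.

a ≈ 3.00 m/s²

I = ½MR² = (1/2)(5.66)(0.208)² = 0.1224 kg·m².
Heavier block: m₁g − T₁ = m₁a. Lighter block: T₂ − m₂g = m₂a.
Pulley: (T₁ − T₂)R = Iα = I(a/R), so T₁ − T₂ = (I/R²)a = (1/2)M_p a = 2.830·a.
Adding the three: (m₁ − m₂)g = (m₁ + m₂ + 2.830)a, so a = (3.32 − 1.10)(9.81)/(3.32 + 1.10 + 2.830) = 3.004 m/s².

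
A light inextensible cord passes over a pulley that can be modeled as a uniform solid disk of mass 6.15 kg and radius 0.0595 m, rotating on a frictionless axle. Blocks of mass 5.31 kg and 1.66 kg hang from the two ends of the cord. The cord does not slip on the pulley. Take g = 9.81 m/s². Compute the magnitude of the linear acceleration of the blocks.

I = ½MR² = (1/2)(6.15)(0.0595)² = 0.01089 kg·m².
Heavier block: m₁g − T₁ = m₁a. Lighter block: T₂ − m₂g = m₂a.
Pulley: (T₁ − T₂)R = Iα = I(a/R), so T₁ − T₂ = (I/R²)a = (1/2)M_p a = 3.075·a.
Adding the three: (m₁ − m₂)g = (m₁ + m₂ + 3.075)a, so a = (5.31 − 1.66)(9.81)/(5.31 + 1.66 + 3.075) = 3.565 m/s².

a ≈ 3.56 m/s²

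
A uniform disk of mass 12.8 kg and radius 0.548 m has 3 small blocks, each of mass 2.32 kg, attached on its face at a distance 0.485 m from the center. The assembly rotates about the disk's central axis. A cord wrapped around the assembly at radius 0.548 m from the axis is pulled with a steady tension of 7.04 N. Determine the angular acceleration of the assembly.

I_disk = ½MR² = ½(12.8)(0.548)² = 1.922 kg·m².
I_blocks = 3·m·r² = 3(2.32)(0.485)² = 1.637 kg·m².
Total I = 3.559 kg·m².
τ = F r = (7.04)(0.548) = 3.858 N·m.
α = τ/I = 3.858/3.559 = 1.084 rad/s².

α ≈ 1.08 rad/s²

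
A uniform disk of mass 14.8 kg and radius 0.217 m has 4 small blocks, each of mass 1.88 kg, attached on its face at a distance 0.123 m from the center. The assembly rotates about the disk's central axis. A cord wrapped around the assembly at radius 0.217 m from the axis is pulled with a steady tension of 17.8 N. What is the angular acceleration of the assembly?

I_disk = ½MR² = ½(14.8)(0.217)² = 0.3485 kg·m².
I_blocks = 4·m·r² = 4(1.88)(0.123)² = 0.1138 kg·m².
Total I = 0.4622 kg·m².
τ = F r = (17.8)(0.217) = 3.863 N·m.
α = τ/I = 3.863/0.4622 = 8.356 rad/s².

α ≈ 8.36 rad/s²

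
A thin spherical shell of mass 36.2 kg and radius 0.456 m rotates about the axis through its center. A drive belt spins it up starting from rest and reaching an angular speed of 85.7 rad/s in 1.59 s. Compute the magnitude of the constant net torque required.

τ ≈ 270 N·m

I = (2/3)MR² = (2/3)(36.2)(0.456)² = 5.018 kg·m².
α = Δω/Δt = (85.7 − 0)/1.59 = 53.90 rad/s².
τ = Iα = (5.018)(53.90) = 270.5 N·m.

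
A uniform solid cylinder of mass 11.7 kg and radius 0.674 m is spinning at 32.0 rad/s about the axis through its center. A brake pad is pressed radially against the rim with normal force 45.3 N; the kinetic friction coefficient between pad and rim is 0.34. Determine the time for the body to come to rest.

t ≈ 8.19 s

I = ½MR² = (1/2)(11.7)(0.674)² = 2.658 kg·m².
Friction force f = μN = (0.34)(45.3) = 15.40 N at the rim; torque magnitude τ = fR = 10.38 N·m, opposing ω.
|α| = τ/I = 10.38/2.658 = 3.906 rad/s² (deceleration).
0 = ω₀ − |α|t ⇒ t = ω₀/|α| = 32.0/3.906 = 8.192 s.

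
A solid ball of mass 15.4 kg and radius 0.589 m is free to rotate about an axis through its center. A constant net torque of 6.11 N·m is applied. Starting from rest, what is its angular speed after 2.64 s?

I = (2/5)MR² = (2/5)(15.4)(0.589)² = 2.137 kg·m².
α = τ/I = 6.11/2.137 = 2.859 rad/s².
ω = ω₀ + αt = 0 + (2.859)(2.64) = 7.548 rad/s.

ω ≈ 7.55 rad/s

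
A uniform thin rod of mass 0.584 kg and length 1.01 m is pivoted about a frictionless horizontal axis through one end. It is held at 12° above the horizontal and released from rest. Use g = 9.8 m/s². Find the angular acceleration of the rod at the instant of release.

About the pivot, I = (1/3)ML² = (1/3)(0.584)(1.01)² = 0.1986 kg·m².
The weight acts at the center, a distance L/2 = 0.5050 m from the pivot; τ = Mg(L/2) cos 12° = 2.827 N·m.
α = τ/I = 2.827/0.1986 = 14.24 rad/s².
(Equivalently α = (3g/(2L)) cos 12° = 14.24 rad/s².)

α ≈ 14.2 rad/s²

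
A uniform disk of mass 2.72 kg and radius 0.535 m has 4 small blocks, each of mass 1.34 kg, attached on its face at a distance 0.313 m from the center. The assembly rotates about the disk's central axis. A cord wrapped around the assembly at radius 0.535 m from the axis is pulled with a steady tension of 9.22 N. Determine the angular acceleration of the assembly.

I_disk = ½MR² = ½(2.72)(0.535)² = 0.3893 kg·m².
I_blocks = 4·m·r² = 4(1.34)(0.313)² = 0.5251 kg·m².
Total I = 0.9144 kg·m².
τ = F r = (9.22)(0.535) = 4.933 N·m.
α = τ/I = 4.933/0.9144 = 5.395 rad/s².

α ≈ 5.39 rad/s²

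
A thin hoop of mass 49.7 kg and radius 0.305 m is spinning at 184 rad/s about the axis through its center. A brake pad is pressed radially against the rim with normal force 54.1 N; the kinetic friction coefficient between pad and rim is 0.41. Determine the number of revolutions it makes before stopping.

I = MR² = (49.7)(0.305)² = 4.623 kg·m².
Friction force f = μN = (0.41)(54.1) = 22.18 N at the rim; torque magnitude τ = fR = 6.765 N·m, opposing ω.
|α| = τ/I = 6.765/4.623 = 1.463 rad/s² (deceleration).
ω² = ω₀² − 2|α|θ with ω = 0 ⇒ θ = ω₀²/(2|α|) = 11570 rad = 1841 rev.

≈ 1840 revolutions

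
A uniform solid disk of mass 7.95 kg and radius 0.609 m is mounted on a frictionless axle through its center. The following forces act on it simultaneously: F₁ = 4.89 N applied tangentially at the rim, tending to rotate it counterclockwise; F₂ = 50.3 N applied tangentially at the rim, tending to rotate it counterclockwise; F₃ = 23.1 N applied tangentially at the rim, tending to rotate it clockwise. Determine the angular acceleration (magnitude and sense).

I = ½MR² = (1/2)(7.95)(0.609)² = 1.474 kg·m².
Taking counterclockwise as positive: τ₁ = +(4.89)(0.609) = +2.978 N·m; τ₂ = +(50.3)(0.609) = +30.63 N·m; τ₃ = −(23.1)(0.609) = −14.07 N·m.
Net torque τ = 19.54 N·m.
α = τ/I = 19.54/1.474 = 13.26 rad/s².

α ≈ 13.3 rad/s², counterclockwise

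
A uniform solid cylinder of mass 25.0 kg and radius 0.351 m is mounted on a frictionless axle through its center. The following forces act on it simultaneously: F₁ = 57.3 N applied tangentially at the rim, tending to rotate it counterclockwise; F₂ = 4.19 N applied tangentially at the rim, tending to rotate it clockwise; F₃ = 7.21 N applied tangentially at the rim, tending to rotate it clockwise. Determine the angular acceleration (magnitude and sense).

I = ½MR² = (1/2)(25.0)(0.351)² = 1.540 kg·m².
Taking counterclockwise as positive: τ₁ = +(57.3)(0.351) = +20.11 N·m; τ₂ = −(4.19)(0.351) = −1.471 N·m; τ₃ = −(7.21)(0.351) = −2.531 N·m.
Net torque τ = 16.11 N·m.
α = τ/I = 16.11/1.540 = 10.46 rad/s².

α ≈ 10.5 rad/s², counterclockwise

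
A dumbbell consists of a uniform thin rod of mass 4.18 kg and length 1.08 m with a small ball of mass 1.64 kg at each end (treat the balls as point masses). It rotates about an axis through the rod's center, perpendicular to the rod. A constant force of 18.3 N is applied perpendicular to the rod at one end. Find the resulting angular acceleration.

α ≈ 7.25 rad/s²

I_rod = (1/12)ML² = (1/12)(4.18)(1.08)² = 0.4063 kg·m².
I_balls = 2·m·(L/2)² = 2(1.64)(0.5400)² = 0.9564 kg·m².
Total I = 1.363 kg·m².
τ = F·(L/2) = (18.3)(0.540) = 9.882 N·m.
α = τ/I = 9.882/1.363 = 7.252 rad/s².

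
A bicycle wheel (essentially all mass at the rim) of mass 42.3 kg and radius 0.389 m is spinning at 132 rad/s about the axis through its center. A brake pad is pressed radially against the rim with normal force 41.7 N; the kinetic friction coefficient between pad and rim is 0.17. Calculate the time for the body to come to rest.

t ≈ 306 s

I = MR² = (42.3)(0.389)² = 6.401 kg·m².
Friction force f = μN = (0.17)(41.7) = 7.089 N at the rim; torque magnitude τ = fR = 2.758 N·m, opposing ω.
|α| = τ/I = 2.758/6.401 = 0.4308 rad/s² (deceleration).
0 = ω₀ − |α|t ⇒ t = ω₀/|α| = 132/0.4308 = 306.4 s.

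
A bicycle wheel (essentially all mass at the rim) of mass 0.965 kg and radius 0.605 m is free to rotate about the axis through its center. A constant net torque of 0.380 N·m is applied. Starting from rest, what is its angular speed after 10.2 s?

I = MR² = (0.965)(0.605)² = 0.3532 kg·m².
α = τ/I = 0.380/0.3532 = 1.076 rad/s².
ω = ω₀ + αt = 0 + (1.076)(10.2) = 10.97 rad/s.

ω ≈ 11.0 rad/s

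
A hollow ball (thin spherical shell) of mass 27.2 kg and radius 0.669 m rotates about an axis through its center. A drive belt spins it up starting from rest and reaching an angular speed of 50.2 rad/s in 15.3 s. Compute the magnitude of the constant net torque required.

τ ≈ 26.6 N·m

I = (2/3)MR² = (2/3)(27.2)(0.669)² = 8.116 kg·m².
α = Δω/Δt = (50.2 − 0)/15.3 = 3.281 rad/s².
τ = Iα = (8.116)(3.281) = 26.63 N·m.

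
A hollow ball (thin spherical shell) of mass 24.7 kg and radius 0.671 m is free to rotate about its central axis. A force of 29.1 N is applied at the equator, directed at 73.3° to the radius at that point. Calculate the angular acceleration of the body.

I = (2/3)MR² = (2/3)(24.7)(0.671)² = 7.414 kg·m².
Only the tangential component produces torque: τ = F R sinθ = (29.1)(0.671) sin 73.3° = 18.70 N·m.
From τ = Iα: α = 18.70/7.414 = 2.523 rad/s².

α ≈ 2.52 rad/s²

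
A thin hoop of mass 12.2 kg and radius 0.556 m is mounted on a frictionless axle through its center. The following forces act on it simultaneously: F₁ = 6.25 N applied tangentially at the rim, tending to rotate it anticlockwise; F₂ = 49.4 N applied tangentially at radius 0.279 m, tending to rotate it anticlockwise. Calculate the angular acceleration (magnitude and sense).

α ≈ 4.58 rad/s², anticlockwise

I = MR² = (12.2)(0.556)² = 3.771 kg·m².
Taking anticlockwise as positive: τ₁ = +(6.25)(0.556) = +3.475 N·m; τ₂ = +(49.4)(0.279) = +13.78 N·m.
Net torque τ = 17.26 N·m.
α = τ/I = 17.26/3.771 = 4.576 rad/s².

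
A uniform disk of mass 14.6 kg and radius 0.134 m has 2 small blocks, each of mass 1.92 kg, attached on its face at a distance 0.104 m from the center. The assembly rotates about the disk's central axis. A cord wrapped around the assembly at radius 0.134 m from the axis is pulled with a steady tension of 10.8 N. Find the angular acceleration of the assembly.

α ≈ 8.38 rad/s²

I_disk = ½MR² = ½(14.6)(0.134)² = 0.1311 kg·m².
I_blocks = 2·m·r² = 2(1.92)(0.104)² = 0.04153 kg·m².
Total I = 0.1726 kg·m².
τ = F r = (10.8)(0.134) = 1.447 N·m.
α = τ/I = 1.447/0.1726 = 8.384 rad/s².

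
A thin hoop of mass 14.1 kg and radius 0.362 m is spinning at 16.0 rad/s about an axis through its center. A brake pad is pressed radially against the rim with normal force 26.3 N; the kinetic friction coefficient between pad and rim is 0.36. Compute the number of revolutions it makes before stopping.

≈ 11.0 revolutions

I = MR² = (14.1)(0.362)² = 1.848 kg·m².
Friction force f = μN = (0.36)(26.3) = 9.468 N at the rim; torque magnitude τ = fR = 3.427 N·m, opposing ω.
|α| = τ/I = 3.427/1.848 = 1.855 rad/s² (deceleration).
ω² = ω₀² − 2|α|θ with ω = 0 ⇒ θ = ω₀²/(2|α|) = 69.00 rad = 10.98 rev.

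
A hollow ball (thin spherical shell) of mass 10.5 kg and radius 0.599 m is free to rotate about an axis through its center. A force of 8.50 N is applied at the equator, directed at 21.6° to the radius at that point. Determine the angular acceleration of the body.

I = (2/3)MR² = (2/3)(10.5)(0.599)² = 2.512 kg·m².
Only the tangential component produces torque: τ = F R sinθ = (8.50)(0.599) sin 21.6° = 1.874 N·m.
From τ = Iα: α = 1.874/2.512 = 0.7463 rad/s².

α ≈ 0.746 rad/s²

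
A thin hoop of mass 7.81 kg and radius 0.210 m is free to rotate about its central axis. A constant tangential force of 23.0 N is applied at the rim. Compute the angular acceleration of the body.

α ≈ 14.0 rad/s²

I = MR² = (7.81)(0.210)² = 0.3444 kg·m².
τ = F R = (23.0)(0.210) = 4.830 N·m.
Newton's second law for rotation, τ = Iα, gives α = τ/I = 4.830/0.3444 = 14.02 rad/s².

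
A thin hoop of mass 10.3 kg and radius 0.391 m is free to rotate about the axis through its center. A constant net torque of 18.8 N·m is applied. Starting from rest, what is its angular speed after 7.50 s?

ω ≈ 89.5 rad/s

I = MR² = (10.3)(0.391)² = 1.575 kg·m².
α = τ/I = 18.8/1.575 = 11.94 rad/s².
ω = ω₀ + αt = 0 + (11.94)(7.50) = 89.54 rad/s.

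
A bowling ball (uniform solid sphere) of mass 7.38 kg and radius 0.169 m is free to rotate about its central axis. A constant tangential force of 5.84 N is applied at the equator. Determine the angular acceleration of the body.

α ≈ 11.7 rad/s²

I = (2/5)MR² = (2/5)(7.38)(0.169)² = 0.08431 kg·m².
τ = F R = (5.84)(0.169) = 0.9870 N·m.
Newton's second law for rotation, τ = Iα, gives α = τ/I = 0.9870/0.08431 = 11.71 rad/s².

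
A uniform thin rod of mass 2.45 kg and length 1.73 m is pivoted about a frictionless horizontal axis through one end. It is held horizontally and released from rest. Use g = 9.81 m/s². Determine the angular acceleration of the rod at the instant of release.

About the pivot, I = (1/3)ML² = (1/3)(2.45)(1.73)² = 2.444 kg·m².
The weight acts at the center, a distance L/2 = 0.8650 m from the pivot; τ = Mg(L/2) = 20.79 N·m.
α = τ/I = 20.79/2.444 = 8.506 rad/s².

α ≈ 8.51 rad/s²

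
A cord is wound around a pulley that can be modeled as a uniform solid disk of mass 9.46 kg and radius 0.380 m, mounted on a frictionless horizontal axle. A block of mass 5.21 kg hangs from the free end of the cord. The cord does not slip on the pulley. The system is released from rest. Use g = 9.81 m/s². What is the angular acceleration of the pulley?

α ≈ 13.5 rad/s²

I = ½MR² = (1/2)(9.46)(0.380)² = 0.6830 kg·m².
Block: mg − T = ma. Pulley: TR = Iα. No-slip: a = αR, so T = (I/R²)a = 4.730·a.
Then mg = (m + 4.730)a, so a = (5.21)(9.81)/(5.21 + 4.730) = 5.142 m/s².
α = a/R = 5.142/0.380 = 13.53 rad/s².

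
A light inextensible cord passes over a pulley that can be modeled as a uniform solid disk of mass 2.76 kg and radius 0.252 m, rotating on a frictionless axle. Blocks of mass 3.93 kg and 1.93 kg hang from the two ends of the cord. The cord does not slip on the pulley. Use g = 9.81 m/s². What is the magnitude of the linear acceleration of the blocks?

a ≈ 2.71 m/s²

I = ½MR² = (1/2)(2.76)(0.252)² = 0.08764 kg·m².
Heavier block: m₁g − T₁ = m₁a. Lighter block: T₂ − m₂g = m₂a.
Pulley: (T₁ − T₂)R = Iα = I(a/R), so T₁ − T₂ = (I/R²)a = (1/2)M_p a = 1.380·a.
Adding the three: (m₁ − m₂)g = (m₁ + m₂ + 1.380)a, so a = (3.93 − 1.93)(9.81)/(3.93 + 1.93 + 1.380) = 2.710 m/s².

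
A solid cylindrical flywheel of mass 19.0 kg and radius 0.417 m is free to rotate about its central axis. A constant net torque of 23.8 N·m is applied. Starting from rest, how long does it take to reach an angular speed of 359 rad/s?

I = ½MR² = (1/2)(19.0)(0.417)² = 1.652 kg·m².
α = τ/I = 23.8/1.652 = 14.41 rad/s².
ω = αt ⇒ t = ω/α = 359/14.41 = 24.92 s.

t ≈ 24.9 s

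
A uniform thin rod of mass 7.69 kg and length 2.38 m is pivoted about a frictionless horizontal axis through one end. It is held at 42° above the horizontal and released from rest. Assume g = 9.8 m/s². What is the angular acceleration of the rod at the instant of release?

α ≈ 4.59 rad/s²

About the pivot, I = (1/3)ML² = (1/3)(7.69)(2.38)² = 14.52 kg·m².
The weight acts at the center, a distance L/2 = 1.190 m from the pivot; τ = Mg(L/2) cos 42° = 66.65 N·m.
α = τ/I = 66.65/14.52 = 4.590 rad/s².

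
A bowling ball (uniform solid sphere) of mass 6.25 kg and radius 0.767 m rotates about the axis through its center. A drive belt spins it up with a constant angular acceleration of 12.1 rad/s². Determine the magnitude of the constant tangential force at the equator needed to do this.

I = (2/5)MR² = (2/5)(6.25)(0.767)² = 1.471 kg·m².
The required torque is τ = Iα = (1.471)(12.10) = 17.80 N·m.
A tangential force at the equator gives τ = FR, so F = τ/R = 17.80/0.767 = 23.20 N.

F ≈ 23.2 N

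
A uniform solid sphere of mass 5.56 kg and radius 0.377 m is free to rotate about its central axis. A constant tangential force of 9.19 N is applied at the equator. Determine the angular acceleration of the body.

I = (2/5)MR² = (2/5)(5.56)(0.377)² = 0.3161 kg·m².
τ = F R = (9.19)(0.377) = 3.465 N·m.
From τ = Iα: α = 3.465/0.3161 = 10.96 rad/s².

α ≈ 11.0 rad/s²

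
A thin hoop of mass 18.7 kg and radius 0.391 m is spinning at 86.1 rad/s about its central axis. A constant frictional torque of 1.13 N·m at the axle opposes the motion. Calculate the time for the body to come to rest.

t ≈ 218 s

I = MR² = (18.7)(0.391)² = 2.859 kg·m².
The net torque has magnitude 1.13 N·m, opposing ω.
|α| = τ/I = 1.130/2.859 = 0.3953 rad/s² (deceleration).
0 = ω₀ − |α|t ⇒ t = ω₀/|α| = 86.1/0.3953 = 217.8 s.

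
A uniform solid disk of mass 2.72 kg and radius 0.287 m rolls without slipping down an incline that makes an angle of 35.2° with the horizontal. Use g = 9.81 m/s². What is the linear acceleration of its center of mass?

Translation along the incline: Mg sinθ − f = Ma.
Rotation about the center: fR = Iα with I = ½MR². No-slip gives a = αR, so f = (I/R²)a = (1/2)M a.
Substituting: Mg sinθ = (1 + 0.5000)Ma, so a = g sinθ/(1 + 0.5000) = (9.81) sin 35.2° / 1.500 = 3.770 m/s².

a ≈ 3.77 m/s²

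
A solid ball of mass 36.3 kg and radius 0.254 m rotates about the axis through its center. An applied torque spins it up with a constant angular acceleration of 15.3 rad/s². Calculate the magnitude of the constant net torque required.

τ ≈ 14.3 N·m

I = (2/5)MR² = (2/5)(36.3)(0.254)² = 0.9368 kg·m².
τ = Iα = (0.9368)(15.30) = 14.33 N·m.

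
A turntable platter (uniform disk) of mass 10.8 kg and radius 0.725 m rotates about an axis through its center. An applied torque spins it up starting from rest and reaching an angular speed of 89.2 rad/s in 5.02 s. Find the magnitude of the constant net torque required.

τ ≈ 50.4 N·m

I = ½MR² = (1/2)(10.8)(0.725)² = 2.838 kg·m².
α = Δω/Δt = (89.2 − 0)/5.02 = 17.77 rad/s².
τ = Iα = (2.838)(17.77) = 50.43 N·m.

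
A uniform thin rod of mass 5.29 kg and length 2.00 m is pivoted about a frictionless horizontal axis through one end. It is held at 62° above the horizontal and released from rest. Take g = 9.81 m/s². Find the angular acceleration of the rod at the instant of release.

About the pivot, I = (1/3)ML² = (1/3)(5.29)(2.00)² = 7.053 kg·m².
The weight acts at the center, a distance L/2 = 1.000 m from the pivot; τ = Mg(L/2) cos 62° = 24.36 N·m.
α = τ/I = 24.36/7.053 = 3.454 rad/s².
(Equivalently α = (3g/(2L)) cos 62° = 3.454 rad/s².)

α ≈ 3.45 rad/s²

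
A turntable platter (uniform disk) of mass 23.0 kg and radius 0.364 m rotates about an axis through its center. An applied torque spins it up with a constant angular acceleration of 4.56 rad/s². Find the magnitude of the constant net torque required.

I = ½MR² = (1/2)(23.0)(0.364)² = 1.524 kg·m².
τ = Iα = (1.524)(4.560) = 6.948 N·m.

τ ≈ 6.95 N·m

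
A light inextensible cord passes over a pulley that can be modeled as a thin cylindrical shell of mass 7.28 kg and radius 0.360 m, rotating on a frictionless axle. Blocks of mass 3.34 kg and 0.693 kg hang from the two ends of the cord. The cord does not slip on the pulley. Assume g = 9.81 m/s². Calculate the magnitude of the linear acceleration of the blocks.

a ≈ 2.30 m/s²

I = MR² = (7.28)(0.360)² = 0.9435 kg·m².
Heavier block: m₁g − T₁ = m₁a. Lighter block: T₂ − m₂g = m₂a.
Pulley: (T₁ − T₂)R = Iα = I(a/R), so T₁ − T₂ = (I/R²)a = 1·M_p a = 7.280·a.
Adding the three: (m₁ − m₂)g = (m₁ + m₂ + 7.280)a, so a = (3.34 − 0.693)(9.81)/(3.34 + 0.693 + 7.280) = 2.295 m/s².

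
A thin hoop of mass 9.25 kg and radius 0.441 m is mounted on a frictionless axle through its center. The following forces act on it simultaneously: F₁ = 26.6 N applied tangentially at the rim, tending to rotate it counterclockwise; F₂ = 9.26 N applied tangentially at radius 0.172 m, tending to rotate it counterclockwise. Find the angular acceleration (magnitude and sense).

α ≈ 7.41 rad/s², counterclockwise

I = MR² = (9.25)(0.441)² = 1.799 kg·m².
Taking counterclockwise as positive: τ₁ = +(26.6)(0.441) = +11.73 N·m; τ₂ = +(9.26)(0.172) = +1.593 N·m.
Net torque τ = 13.32 N·m.
α = τ/I = 13.32/1.799 = 7.406 rad/s².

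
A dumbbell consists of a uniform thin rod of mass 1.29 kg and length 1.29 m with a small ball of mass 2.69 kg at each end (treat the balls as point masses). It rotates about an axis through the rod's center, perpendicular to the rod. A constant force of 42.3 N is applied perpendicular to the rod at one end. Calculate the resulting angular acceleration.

I_rod = (1/12)ML² = (1/12)(1.29)(1.29)² = 0.1789 kg·m².
I_balls = 2·m·(L/2)² = 2(2.69)(0.6450)² = 2.238 kg·m².
Total I = 2.417 kg·m².
τ = F·(L/2) = (42.3)(0.645) = 27.28 N·m.
α = τ/I = 27.28/2.417 = 11.29 rad/s².

α ≈ 11.3 rad/s²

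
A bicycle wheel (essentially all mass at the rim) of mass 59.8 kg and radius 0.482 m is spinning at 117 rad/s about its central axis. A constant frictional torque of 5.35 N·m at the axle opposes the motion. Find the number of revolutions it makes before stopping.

I = MR² = (59.8)(0.482)² = 13.89 kg·m².
The net torque has magnitude 5.35 N·m, opposing ω.
|α| = τ/I = 5.350/13.89 = 0.3851 rad/s² (deceleration).
ω² = ω₀² − 2|α|θ with ω = 0 ⇒ θ = ω₀²/(2|α|) = 17770 rad = 2829 rev.

≈ 2830 revolutions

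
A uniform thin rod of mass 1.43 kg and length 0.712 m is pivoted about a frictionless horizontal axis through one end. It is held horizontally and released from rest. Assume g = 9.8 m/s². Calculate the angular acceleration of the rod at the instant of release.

α ≈ 20.6 rad/s²

About the pivot, I = (1/3)ML² = (1/3)(1.43)(0.712)² = 0.2416 kg·m².
The weight acts at the center, a distance L/2 = 0.3560 m from the pivot; τ = Mg(L/2) = 4.989 N·m.
α = τ/I = 4.989/0.2416 = 20.65 rad/s².
(Equivalently α = (3g/(2L)) = 20.65 rad/s².)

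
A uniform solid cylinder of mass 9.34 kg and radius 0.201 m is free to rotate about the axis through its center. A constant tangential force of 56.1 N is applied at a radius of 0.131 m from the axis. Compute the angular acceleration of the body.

α ≈ 39.0 rad/s²

I = ½MR² = (1/2)(9.34)(0.201)² = 0.1887 kg·m².
τ = F·r = (56.1)(0.131) = 7.349 N·m.
Newton's second law for rotation, τ = Iα, gives α = τ/I = 7.349/0.1887 = 38.95 rad/s².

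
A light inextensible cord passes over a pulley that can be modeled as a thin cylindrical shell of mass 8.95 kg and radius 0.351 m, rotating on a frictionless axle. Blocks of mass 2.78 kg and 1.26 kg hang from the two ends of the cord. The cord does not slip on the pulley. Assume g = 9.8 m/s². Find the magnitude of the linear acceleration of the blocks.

a ≈ 1.15 m/s²

I = MR² = (8.95)(0.351)² = 1.103 kg·m².
Heavier block: m₁g − T₁ = m₁a. Lighter block: T₂ − m₂g = m₂a.
Pulley: (T₁ − T₂)R = Iα = I(a/R), so T₁ − T₂ = (I/R²)a = 1·M_p a = 8.950·a.
Adding the three: (m₁ − m₂)g = (m₁ + m₂ + 8.950)a, so a = (2.78 − 1.26)(9.8)/(2.78 + 1.26 + 8.950) = 1.147 m/s².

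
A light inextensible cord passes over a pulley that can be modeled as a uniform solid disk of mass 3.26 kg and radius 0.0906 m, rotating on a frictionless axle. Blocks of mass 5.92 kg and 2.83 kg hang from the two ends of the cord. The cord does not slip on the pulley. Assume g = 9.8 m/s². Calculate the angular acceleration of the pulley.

I = ½MR² = (1/2)(3.26)(0.0906)² = 0.01338 kg·m².
Heavier block: m₁g − T₁ = m₁a. Lighter block: T₂ − m₂g = m₂a.
Pulley: (T₁ − T₂)R = Iα = I(a/R), so T₁ − T₂ = (I/R²)a = (1/2)M_p a = 1.630·a.
Adding the three: (m₁ − m₂)g = (m₁ + m₂ + 1.630)a, so a = (5.92 − 2.83)(9.8)/(5.92 + 2.83 + 1.630) = 2.917 m/s².
α = a/R = 2.917/0.0906 = 32.20 rad/s².

α ≈ 32.2 rad/s²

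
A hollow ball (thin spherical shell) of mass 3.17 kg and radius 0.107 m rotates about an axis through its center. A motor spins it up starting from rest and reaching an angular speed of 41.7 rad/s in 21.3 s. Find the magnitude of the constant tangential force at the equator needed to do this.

I = (2/3)MR² = (2/3)(3.17)(0.107)² = 0.02420 kg·m².
α = Δω/Δt = (41.7 − 0)/21.3 = 1.958 rad/s².
The required torque is τ = Iα = (0.02420)(1.958) = 0.04737 N·m.
A tangential force at the equator gives τ = FR, so F = τ/R = 0.04737/0.107 = 0.4427 N.

F ≈ 0.443 N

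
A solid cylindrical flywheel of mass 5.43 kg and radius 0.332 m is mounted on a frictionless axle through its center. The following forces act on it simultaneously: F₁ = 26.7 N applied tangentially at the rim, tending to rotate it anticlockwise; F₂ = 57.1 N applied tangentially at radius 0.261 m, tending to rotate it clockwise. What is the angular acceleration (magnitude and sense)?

α ≈ 20.2 rad/s², clockwise

I = ½MR² = (1/2)(5.43)(0.332)² = 0.2993 kg·m².
Taking anticlockwise as positive: τ₁ = +(26.7)(0.332) = +8.864 N·m; τ₂ = −(57.1)(0.261) = −14.90 N·m.
Net torque τ = -6.039 N·m.
α = τ/I = -6.039/0.2993 = -20.18 rad/s².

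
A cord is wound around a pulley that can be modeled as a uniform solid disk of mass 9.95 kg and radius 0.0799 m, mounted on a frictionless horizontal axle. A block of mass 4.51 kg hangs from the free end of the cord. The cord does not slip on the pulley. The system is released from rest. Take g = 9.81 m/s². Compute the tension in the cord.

I = ½MR² = (1/2)(9.95)(0.0799)² = 0.03176 kg·m².
Block: mg − T = ma. Pulley: TR = Iα. No-slip: a = αR, so T = (I/R²)a = 4.975·a.
Then mg = (m + 4.975)a, so a = (4.51)(9.81)/(4.51 + 4.975) = 4.665 m/s².
T = 4.975·a = 23.21 N.

T ≈ 23.2 N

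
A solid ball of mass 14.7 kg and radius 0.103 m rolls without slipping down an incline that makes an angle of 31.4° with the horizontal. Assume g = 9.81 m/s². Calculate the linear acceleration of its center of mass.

Translation along the incline: Mg sinθ − f = Ma.
Rotation about the center: fR = Iα with I = (2/5)MR². No-slip gives a = αR, so f = (I/R²)a = (2/5)M a.
Substituting: Mg sinθ = (1 + 0.4000)Ma, so a = g sinθ/(1 + 0.4000) = (9.81) sin 31.4° / 1.400 = 3.651 m/s².

a ≈ 3.65 m/s²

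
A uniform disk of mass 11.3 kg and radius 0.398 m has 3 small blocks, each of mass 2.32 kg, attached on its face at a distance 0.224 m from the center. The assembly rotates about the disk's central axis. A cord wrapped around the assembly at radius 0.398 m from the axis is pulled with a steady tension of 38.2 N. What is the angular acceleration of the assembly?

α ≈ 12.2 rad/s²

I_disk = ½MR² = ½(11.3)(0.398)² = 0.8950 kg·m².
I_blocks = 3·m·r² = 3(2.32)(0.224)² = 0.3492 kg·m².
Total I = 1.244 kg·m².
τ = F r = (38.2)(0.398) = 15.20 N·m.
α = τ/I = 15.20/1.244 = 12.22 rad/s².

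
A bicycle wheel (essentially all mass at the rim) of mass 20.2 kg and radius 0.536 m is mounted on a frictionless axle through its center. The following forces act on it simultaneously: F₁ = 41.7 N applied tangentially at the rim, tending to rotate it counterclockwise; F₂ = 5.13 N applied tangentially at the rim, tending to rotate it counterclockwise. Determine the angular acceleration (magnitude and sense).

α ≈ 4.33 rad/s², counterclockwise

I = MR² = (20.2)(0.536)² = 5.803 kg·m².
Taking counterclockwise as positive: τ₁ = +(41.7)(0.536) = +22.35 N·m; τ₂ = +(5.13)(0.536) = +2.750 N·m.
Net torque τ = 25.10 N·m.
α = τ/I = 25.10/5.803 = 4.325 rad/s².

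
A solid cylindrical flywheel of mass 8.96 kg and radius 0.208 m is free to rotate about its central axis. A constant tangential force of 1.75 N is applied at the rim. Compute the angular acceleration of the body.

α ≈ 1.88 rad/s²

I = ½MR² = (1/2)(8.96)(0.208)² = 0.1938 kg·m².
τ = F R = (1.75)(0.208) = 0.3640 N·m.
From τ = Iα: α = 0.3640/0.1938 = 1.878 rad/s².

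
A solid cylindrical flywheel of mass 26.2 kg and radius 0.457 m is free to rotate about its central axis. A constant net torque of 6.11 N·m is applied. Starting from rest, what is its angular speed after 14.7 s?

ω ≈ 32.8 rad/s

I = ½MR² = (1/2)(26.2)(0.457)² = 2.736 kg·m².
α = τ/I = 6.11/2.736 = 2.233 rad/s².
ω = ω₀ + αt = 0 + (2.233)(14.7) = 32.83 rad/s.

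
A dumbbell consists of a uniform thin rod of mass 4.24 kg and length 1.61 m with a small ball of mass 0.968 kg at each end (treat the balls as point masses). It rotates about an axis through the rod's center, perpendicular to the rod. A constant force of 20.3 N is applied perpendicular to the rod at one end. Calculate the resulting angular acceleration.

α ≈ 7.53 rad/s²

I_rod = (1/12)ML² = (1/12)(4.24)(1.61)² = 0.9159 kg·m².
I_balls = 2·m·(L/2)² = 2(0.968)(0.8050)² = 1.255 kg·m².
Total I = 2.170 kg·m².
τ = F·(L/2) = (20.3)(0.805) = 16.34 N·m.
α = τ/I = 16.34/2.170 = 7.529 rad/s².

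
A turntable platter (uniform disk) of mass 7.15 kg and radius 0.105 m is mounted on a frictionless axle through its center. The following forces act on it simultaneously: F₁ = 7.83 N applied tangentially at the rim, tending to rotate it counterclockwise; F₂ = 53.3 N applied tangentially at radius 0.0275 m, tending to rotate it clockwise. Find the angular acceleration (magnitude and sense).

α ≈ 16.3 rad/s², clockwise

I = ½MR² = (1/2)(7.15)(0.105)² = 0.03941 kg·m².
Taking counterclockwise as positive: τ₁ = +(7.83)(0.105) = +0.8221 N·m; τ₂ = −(53.3)(0.0275) = −1.466 N·m.
Net torque τ = -0.6436 N·m.
α = τ/I = -0.6436/0.03941 = -16.33 rad/s².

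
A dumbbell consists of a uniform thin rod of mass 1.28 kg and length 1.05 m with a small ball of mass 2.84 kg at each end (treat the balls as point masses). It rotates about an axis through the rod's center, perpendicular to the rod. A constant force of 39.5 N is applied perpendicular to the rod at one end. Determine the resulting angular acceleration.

α ≈ 12.3 rad/s²

I_rod = (1/12)ML² = (1/12)(1.28)(1.05)² = 0.1176 kg·m².
I_balls = 2·m·(L/2)² = 2(2.84)(0.5250)² = 1.566 kg·m².
Total I = 1.683 kg·m².
τ = F·(L/2) = (39.5)(0.525) = 20.74 N·m.
α = τ/I = 20.74/1.683 = 12.32 rad/s².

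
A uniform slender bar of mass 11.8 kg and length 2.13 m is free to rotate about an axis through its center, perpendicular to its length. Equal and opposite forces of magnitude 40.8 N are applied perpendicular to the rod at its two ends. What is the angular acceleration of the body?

α ≈ 19.5 rad/s²

I = (1/12)ML² = (1/12)(11.8)(2.13)² = 4.461 kg·m².
The couple gives τ = F·(L/2) + F·(L/2) = F L = (40.8)(2.13) = 86.90 N·m.
Newton's second law for rotation, τ = Iα, gives α = τ/I = 86.90/4.461 = 19.48 rad/s².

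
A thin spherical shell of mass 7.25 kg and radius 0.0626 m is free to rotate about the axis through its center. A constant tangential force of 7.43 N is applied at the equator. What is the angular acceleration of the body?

α ≈ 24.6 rad/s²

I = (2/3)MR² = (2/3)(7.25)(0.0626)² = 0.01894 kg·m².
τ = F R = (7.43)(0.0626) = 0.4651 N·m.
From τ = Iα: α = 0.4651/0.01894 = 24.56 rad/s².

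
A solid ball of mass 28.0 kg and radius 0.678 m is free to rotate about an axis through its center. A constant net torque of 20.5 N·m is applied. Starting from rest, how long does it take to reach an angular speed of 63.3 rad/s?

I = (2/5)MR² = (2/5)(28.0)(0.678)² = 5.148 kg·m².
α = τ/I = 20.5/5.148 = 3.982 rad/s².
ω = αt ⇒ t = ω/α = 63.3/3.982 = 15.90 s.

t ≈ 15.9 s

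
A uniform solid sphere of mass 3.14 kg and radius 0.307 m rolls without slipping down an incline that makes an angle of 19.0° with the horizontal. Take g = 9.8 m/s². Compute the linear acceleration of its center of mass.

Translation along the incline: Mg sinθ − f = Ma.
Rotation about the center: fR = Iα with I = (2/5)MR². No-slip gives a = αR, so f = (I/R²)a = (2/5)M a.
Substituting: Mg sinθ = (1 + 0.4000)Ma, so a = g sinθ/(1 + 0.4000) = (9.8) sin 19.0° / 1.400 = 2.279 m/s².

a ≈ 2.28 m/s²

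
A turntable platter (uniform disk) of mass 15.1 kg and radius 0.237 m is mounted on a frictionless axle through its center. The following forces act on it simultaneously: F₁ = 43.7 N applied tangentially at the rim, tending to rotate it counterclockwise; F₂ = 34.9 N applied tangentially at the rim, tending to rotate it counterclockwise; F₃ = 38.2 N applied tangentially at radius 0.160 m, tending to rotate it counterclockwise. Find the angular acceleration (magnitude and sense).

I = ½MR² = (1/2)(15.1)(0.237)² = 0.4241 kg·m².
Taking counterclockwise as positive: τ₁ = +(43.7)(0.237) = +10.36 N·m; τ₂ = +(34.9)(0.237) = +8.271 N·m; τ₃ = +(38.2)(0.160) = +6.112 N·m.
Net torque τ = 24.74 N·m.
α = τ/I = 24.74/0.4241 = 58.34 rad/s².

α ≈ 58.3 rad/s², counterclockwise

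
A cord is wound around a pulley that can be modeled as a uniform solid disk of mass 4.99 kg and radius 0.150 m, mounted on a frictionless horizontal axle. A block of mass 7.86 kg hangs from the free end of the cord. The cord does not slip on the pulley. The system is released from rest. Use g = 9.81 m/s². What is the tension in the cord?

T ≈ 18.6 N

I = ½MR² = (1/2)(4.99)(0.150)² = 0.05614 kg·m².
Block: mg − T = ma. Pulley: TR = Iα. No-slip: a = αR, so T = (I/R²)a = 2.495·a.
Then mg = (m + 2.495)a, so a = (7.86)(9.81)/(7.86 + 2.495) = 7.446 m/s².
T = 2.495·a = 18.58 N.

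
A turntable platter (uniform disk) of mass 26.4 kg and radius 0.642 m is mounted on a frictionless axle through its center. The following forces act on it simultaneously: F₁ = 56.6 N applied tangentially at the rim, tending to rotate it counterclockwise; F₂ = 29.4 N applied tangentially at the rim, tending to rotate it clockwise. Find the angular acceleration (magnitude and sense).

α ≈ 3.21 rad/s², counterclockwise

I = ½MR² = (1/2)(26.4)(0.642)² = 5.441 kg·m².
Taking counterclockwise as positive: τ₁ = +(56.6)(0.642) = +36.34 N·m; τ₂ = −(29.4)(0.642) = −18.87 N·m.
Net torque τ = 17.46 N·m.
α = τ/I = 17.46/5.441 = 3.210 rad/s².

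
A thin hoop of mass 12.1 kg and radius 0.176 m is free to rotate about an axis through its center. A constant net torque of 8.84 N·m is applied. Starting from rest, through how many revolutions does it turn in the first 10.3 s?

≈ 199 revolutions

I = MR² = (12.1)(0.176)² = 0.3748 kg·m².
α = τ/I = 8.84/0.3748 = 23.59 rad/s².
θ = ½αt² = ½(23.59)(10.3)² = 1251 rad.
Revolutions = θ/(2π) = 199.1.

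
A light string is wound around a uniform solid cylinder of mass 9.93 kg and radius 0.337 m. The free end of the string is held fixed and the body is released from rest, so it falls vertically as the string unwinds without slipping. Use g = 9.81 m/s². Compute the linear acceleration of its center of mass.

a ≈ 6.54 m/s²

Translation: Mg − T = Ma. Rotation about the center: TR = Iα with I = ½MR².
With a = αR: T = (I/R²)a = (1/2)M a, so Mg = (1 + 0.5000)Ma.
a = g/(1 + 0.5000) = 9.81/1.500 = 6.540 m/s².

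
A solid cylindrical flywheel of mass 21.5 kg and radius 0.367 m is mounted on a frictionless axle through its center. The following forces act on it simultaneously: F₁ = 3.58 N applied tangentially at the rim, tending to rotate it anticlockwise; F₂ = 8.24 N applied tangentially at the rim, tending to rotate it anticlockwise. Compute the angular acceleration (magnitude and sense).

I = ½MR² = (1/2)(21.5)(0.367)² = 1.448 kg·m².
Taking anticlockwise as positive: τ₁ = +(3.58)(0.367) = +1.314 N·m; τ₂ = +(8.24)(0.367) = +3.024 N·m.
Net torque τ = 4.338 N·m.
α = τ/I = 4.338/1.448 = 2.996 rad/s².

α ≈ 3.00 rad/s², anticlockwise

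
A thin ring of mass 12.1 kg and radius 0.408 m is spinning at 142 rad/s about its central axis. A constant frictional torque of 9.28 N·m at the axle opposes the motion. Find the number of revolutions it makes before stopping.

≈ 348 revolutions

I = MR² = (12.1)(0.408)² = 2.014 kg·m².
The net torque has magnitude 9.28 N·m, opposing ω.
|α| = τ/I = 9.280/2.014 = 4.607 rad/s² (deceleration).
ω² = ω₀² − 2|α|θ with ω = 0 ⇒ θ = ω₀²/(2|α|) = 2188 rad = 348.3 rev.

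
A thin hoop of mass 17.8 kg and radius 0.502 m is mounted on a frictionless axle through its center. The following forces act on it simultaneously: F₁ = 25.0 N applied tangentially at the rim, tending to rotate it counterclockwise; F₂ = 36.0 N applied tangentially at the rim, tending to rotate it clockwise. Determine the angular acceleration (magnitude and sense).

α ≈ 1.23 rad/s², clockwise

I = MR² = (17.8)(0.502)² = 4.486 kg·m².
Taking counterclockwise as positive: τ₁ = +(25.0)(0.502) = +12.55 N·m; τ₂ = −(36.0)(0.502) = −18.07 N·m.
Net torque τ = -5.522 N·m.
α = τ/I = -5.522/4.486 = -1.231 rad/s².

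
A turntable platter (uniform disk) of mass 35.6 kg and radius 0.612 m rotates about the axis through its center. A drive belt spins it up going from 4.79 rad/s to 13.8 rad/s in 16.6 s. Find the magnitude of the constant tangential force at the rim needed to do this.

F ≈ 5.91 N

I = ½MR² = (1/2)(35.6)(0.612)² = 6.667 kg·m².
α = Δω/Δt = (13.8 − 4.79)/16.6 = 0.5428 rad/s².
The required torque is τ = Iα = (6.667)(0.5428) = 3.619 N·m.
A tangential force at the rim gives τ = FR, so F = τ/R = 3.619/0.612 = 5.913 N.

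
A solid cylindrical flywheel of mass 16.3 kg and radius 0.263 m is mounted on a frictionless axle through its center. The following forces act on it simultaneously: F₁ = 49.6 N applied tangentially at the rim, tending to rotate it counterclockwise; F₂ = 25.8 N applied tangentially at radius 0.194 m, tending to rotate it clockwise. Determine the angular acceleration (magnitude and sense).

α ≈ 14.3 rad/s², counterclockwise

I = ½MR² = (1/2)(16.3)(0.263)² = 0.5637 kg·m².
Taking counterclockwise as positive: τ₁ = +(49.6)(0.263) = +13.04 N·m; τ₂ = −(25.8)(0.194) = −5.005 N·m.
Net torque τ = 8.040 N·m.
α = τ/I = 8.040/0.5637 = 14.26 rad/s².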